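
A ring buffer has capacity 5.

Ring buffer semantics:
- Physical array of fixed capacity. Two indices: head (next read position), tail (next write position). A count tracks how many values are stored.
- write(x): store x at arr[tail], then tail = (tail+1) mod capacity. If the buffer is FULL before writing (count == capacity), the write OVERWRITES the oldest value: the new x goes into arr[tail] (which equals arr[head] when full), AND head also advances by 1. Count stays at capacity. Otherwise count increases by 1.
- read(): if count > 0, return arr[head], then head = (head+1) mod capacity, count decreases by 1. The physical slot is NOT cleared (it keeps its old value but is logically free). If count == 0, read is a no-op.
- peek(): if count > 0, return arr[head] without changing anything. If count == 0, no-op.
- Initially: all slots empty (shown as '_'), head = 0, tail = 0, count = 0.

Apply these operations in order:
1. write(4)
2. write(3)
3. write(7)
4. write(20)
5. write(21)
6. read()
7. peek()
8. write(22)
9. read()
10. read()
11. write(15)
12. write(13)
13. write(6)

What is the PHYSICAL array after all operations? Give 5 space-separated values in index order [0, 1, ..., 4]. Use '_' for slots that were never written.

Answer: 22 15 13 6 21

Derivation:
After op 1 (write(4)): arr=[4 _ _ _ _] head=0 tail=1 count=1
After op 2 (write(3)): arr=[4 3 _ _ _] head=0 tail=2 count=2
After op 3 (write(7)): arr=[4 3 7 _ _] head=0 tail=3 count=3
After op 4 (write(20)): arr=[4 3 7 20 _] head=0 tail=4 count=4
After op 5 (write(21)): arr=[4 3 7 20 21] head=0 tail=0 count=5
After op 6 (read()): arr=[4 3 7 20 21] head=1 tail=0 count=4
After op 7 (peek()): arr=[4 3 7 20 21] head=1 tail=0 count=4
After op 8 (write(22)): arr=[22 3 7 20 21] head=1 tail=1 count=5
After op 9 (read()): arr=[22 3 7 20 21] head=2 tail=1 count=4
After op 10 (read()): arr=[22 3 7 20 21] head=3 tail=1 count=3
After op 11 (write(15)): arr=[22 15 7 20 21] head=3 tail=2 count=4
After op 12 (write(13)): arr=[22 15 13 20 21] head=3 tail=3 count=5
After op 13 (write(6)): arr=[22 15 13 6 21] head=4 tail=4 count=5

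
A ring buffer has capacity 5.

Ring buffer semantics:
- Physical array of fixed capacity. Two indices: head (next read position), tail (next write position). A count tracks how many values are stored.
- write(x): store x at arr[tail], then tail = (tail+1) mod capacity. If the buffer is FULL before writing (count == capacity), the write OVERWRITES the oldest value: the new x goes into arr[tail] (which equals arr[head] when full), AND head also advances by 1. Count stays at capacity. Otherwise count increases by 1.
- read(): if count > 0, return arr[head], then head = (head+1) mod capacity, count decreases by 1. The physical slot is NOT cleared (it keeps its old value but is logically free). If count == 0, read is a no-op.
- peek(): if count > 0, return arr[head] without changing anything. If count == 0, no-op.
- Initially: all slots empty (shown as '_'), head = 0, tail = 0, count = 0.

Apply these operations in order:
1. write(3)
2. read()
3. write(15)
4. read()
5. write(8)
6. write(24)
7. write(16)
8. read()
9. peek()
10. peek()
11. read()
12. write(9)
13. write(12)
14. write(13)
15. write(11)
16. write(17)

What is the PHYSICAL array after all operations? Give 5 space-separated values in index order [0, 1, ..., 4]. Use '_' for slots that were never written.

After op 1 (write(3)): arr=[3 _ _ _ _] head=0 tail=1 count=1
After op 2 (read()): arr=[3 _ _ _ _] head=1 tail=1 count=0
After op 3 (write(15)): arr=[3 15 _ _ _] head=1 tail=2 count=1
After op 4 (read()): arr=[3 15 _ _ _] head=2 tail=2 count=0
After op 5 (write(8)): arr=[3 15 8 _ _] head=2 tail=3 count=1
After op 6 (write(24)): arr=[3 15 8 24 _] head=2 tail=4 count=2
After op 7 (write(16)): arr=[3 15 8 24 16] head=2 tail=0 count=3
After op 8 (read()): arr=[3 15 8 24 16] head=3 tail=0 count=2
After op 9 (peek()): arr=[3 15 8 24 16] head=3 tail=0 count=2
After op 10 (peek()): arr=[3 15 8 24 16] head=3 tail=0 count=2
After op 11 (read()): arr=[3 15 8 24 16] head=4 tail=0 count=1
After op 12 (write(9)): arr=[9 15 8 24 16] head=4 tail=1 count=2
After op 13 (write(12)): arr=[9 12 8 24 16] head=4 tail=2 count=3
After op 14 (write(13)): arr=[9 12 13 24 16] head=4 tail=3 count=4
After op 15 (write(11)): arr=[9 12 13 11 16] head=4 tail=4 count=5
After op 16 (write(17)): arr=[9 12 13 11 17] head=0 tail=0 count=5

Answer: 9 12 13 11 17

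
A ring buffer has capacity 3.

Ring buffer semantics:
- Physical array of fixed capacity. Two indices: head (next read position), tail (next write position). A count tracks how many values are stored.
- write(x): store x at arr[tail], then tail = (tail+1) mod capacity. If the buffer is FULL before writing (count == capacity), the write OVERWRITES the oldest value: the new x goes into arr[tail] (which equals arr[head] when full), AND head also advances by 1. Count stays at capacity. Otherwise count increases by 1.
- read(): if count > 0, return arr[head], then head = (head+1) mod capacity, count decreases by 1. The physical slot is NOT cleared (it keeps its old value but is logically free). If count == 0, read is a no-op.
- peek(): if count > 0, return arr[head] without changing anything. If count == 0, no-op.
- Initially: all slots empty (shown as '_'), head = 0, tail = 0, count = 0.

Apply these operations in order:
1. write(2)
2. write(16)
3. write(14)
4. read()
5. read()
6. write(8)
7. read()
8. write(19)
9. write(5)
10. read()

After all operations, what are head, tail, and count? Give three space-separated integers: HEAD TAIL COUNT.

After op 1 (write(2)): arr=[2 _ _] head=0 tail=1 count=1
After op 2 (write(16)): arr=[2 16 _] head=0 tail=2 count=2
After op 3 (write(14)): arr=[2 16 14] head=0 tail=0 count=3
After op 4 (read()): arr=[2 16 14] head=1 tail=0 count=2
After op 5 (read()): arr=[2 16 14] head=2 tail=0 count=1
After op 6 (write(8)): arr=[8 16 14] head=2 tail=1 count=2
After op 7 (read()): arr=[8 16 14] head=0 tail=1 count=1
After op 8 (write(19)): arr=[8 19 14] head=0 tail=2 count=2
After op 9 (write(5)): arr=[8 19 5] head=0 tail=0 count=3
After op 10 (read()): arr=[8 19 5] head=1 tail=0 count=2

Answer: 1 0 2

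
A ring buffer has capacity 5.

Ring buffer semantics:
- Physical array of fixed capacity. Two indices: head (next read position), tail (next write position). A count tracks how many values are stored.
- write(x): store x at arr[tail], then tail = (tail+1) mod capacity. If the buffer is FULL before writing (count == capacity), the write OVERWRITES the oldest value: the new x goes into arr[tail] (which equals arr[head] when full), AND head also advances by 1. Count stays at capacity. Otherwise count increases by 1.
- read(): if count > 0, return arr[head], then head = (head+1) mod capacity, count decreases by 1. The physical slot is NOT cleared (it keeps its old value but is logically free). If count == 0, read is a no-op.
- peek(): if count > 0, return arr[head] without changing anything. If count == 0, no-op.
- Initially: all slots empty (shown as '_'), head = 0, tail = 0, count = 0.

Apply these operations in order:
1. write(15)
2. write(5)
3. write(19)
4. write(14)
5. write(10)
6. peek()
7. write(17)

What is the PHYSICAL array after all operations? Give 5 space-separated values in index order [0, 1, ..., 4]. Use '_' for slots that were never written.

Answer: 17 5 19 14 10

Derivation:
After op 1 (write(15)): arr=[15 _ _ _ _] head=0 tail=1 count=1
After op 2 (write(5)): arr=[15 5 _ _ _] head=0 tail=2 count=2
After op 3 (write(19)): arr=[15 5 19 _ _] head=0 tail=3 count=3
After op 4 (write(14)): arr=[15 5 19 14 _] head=0 tail=4 count=4
After op 5 (write(10)): arr=[15 5 19 14 10] head=0 tail=0 count=5
After op 6 (peek()): arr=[15 5 19 14 10] head=0 tail=0 count=5
After op 7 (write(17)): arr=[17 5 19 14 10] head=1 tail=1 count=5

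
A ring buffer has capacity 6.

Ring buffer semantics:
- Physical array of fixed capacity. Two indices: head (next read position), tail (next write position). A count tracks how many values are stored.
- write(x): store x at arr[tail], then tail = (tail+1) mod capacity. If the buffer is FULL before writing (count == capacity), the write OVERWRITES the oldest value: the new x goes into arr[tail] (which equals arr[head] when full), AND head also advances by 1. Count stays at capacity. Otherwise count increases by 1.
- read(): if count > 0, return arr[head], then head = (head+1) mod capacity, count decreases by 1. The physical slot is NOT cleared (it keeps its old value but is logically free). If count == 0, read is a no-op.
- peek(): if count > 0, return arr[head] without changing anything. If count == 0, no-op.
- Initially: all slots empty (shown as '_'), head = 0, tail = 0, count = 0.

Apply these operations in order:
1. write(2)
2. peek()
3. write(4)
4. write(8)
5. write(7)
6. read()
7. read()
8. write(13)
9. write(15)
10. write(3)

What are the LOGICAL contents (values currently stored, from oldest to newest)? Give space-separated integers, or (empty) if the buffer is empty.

Answer: 8 7 13 15 3

Derivation:
After op 1 (write(2)): arr=[2 _ _ _ _ _] head=0 tail=1 count=1
After op 2 (peek()): arr=[2 _ _ _ _ _] head=0 tail=1 count=1
After op 3 (write(4)): arr=[2 4 _ _ _ _] head=0 tail=2 count=2
After op 4 (write(8)): arr=[2 4 8 _ _ _] head=0 tail=3 count=3
After op 5 (write(7)): arr=[2 4 8 7 _ _] head=0 tail=4 count=4
After op 6 (read()): arr=[2 4 8 7 _ _] head=1 tail=4 count=3
After op 7 (read()): arr=[2 4 8 7 _ _] head=2 tail=4 count=2
After op 8 (write(13)): arr=[2 4 8 7 13 _] head=2 tail=5 count=3
After op 9 (write(15)): arr=[2 4 8 7 13 15] head=2 tail=0 count=4
After op 10 (write(3)): arr=[3 4 8 7 13 15] head=2 tail=1 count=5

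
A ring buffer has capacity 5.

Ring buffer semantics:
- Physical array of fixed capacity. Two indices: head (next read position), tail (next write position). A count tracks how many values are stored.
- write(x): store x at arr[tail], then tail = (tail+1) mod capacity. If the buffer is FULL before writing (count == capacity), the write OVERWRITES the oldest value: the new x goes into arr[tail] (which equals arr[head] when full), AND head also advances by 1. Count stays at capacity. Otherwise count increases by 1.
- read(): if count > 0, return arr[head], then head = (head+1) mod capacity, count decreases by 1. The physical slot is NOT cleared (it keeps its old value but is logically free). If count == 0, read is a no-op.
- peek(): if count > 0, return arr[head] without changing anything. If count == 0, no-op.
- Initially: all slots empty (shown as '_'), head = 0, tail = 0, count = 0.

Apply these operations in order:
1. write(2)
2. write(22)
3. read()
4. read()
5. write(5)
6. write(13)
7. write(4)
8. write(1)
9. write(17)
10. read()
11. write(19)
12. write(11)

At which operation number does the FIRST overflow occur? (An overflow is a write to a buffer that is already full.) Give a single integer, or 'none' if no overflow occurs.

After op 1 (write(2)): arr=[2 _ _ _ _] head=0 tail=1 count=1
After op 2 (write(22)): arr=[2 22 _ _ _] head=0 tail=2 count=2
After op 3 (read()): arr=[2 22 _ _ _] head=1 tail=2 count=1
After op 4 (read()): arr=[2 22 _ _ _] head=2 tail=2 count=0
After op 5 (write(5)): arr=[2 22 5 _ _] head=2 tail=3 count=1
After op 6 (write(13)): arr=[2 22 5 13 _] head=2 tail=4 count=2
After op 7 (write(4)): arr=[2 22 5 13 4] head=2 tail=0 count=3
After op 8 (write(1)): arr=[1 22 5 13 4] head=2 tail=1 count=4
After op 9 (write(17)): arr=[1 17 5 13 4] head=2 tail=2 count=5
After op 10 (read()): arr=[1 17 5 13 4] head=3 tail=2 count=4
After op 11 (write(19)): arr=[1 17 19 13 4] head=3 tail=3 count=5
After op 12 (write(11)): arr=[1 17 19 11 4] head=4 tail=4 count=5

Answer: 12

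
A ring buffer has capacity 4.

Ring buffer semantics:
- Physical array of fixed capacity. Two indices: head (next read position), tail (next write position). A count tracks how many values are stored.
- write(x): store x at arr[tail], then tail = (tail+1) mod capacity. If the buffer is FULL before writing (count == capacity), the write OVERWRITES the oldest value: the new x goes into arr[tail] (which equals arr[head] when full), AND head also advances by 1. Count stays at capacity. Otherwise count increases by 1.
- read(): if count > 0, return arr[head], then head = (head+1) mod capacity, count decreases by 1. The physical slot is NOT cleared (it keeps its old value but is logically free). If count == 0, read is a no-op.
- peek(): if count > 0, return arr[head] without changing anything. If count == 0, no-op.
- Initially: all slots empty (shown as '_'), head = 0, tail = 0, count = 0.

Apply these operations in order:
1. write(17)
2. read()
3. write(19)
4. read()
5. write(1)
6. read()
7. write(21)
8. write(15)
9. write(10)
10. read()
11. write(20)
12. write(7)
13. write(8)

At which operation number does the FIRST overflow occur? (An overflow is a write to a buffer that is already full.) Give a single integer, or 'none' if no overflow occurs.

After op 1 (write(17)): arr=[17 _ _ _] head=0 tail=1 count=1
After op 2 (read()): arr=[17 _ _ _] head=1 tail=1 count=0
After op 3 (write(19)): arr=[17 19 _ _] head=1 tail=2 count=1
After op 4 (read()): arr=[17 19 _ _] head=2 tail=2 count=0
After op 5 (write(1)): arr=[17 19 1 _] head=2 tail=3 count=1
After op 6 (read()): arr=[17 19 1 _] head=3 tail=3 count=0
After op 7 (write(21)): arr=[17 19 1 21] head=3 tail=0 count=1
After op 8 (write(15)): arr=[15 19 1 21] head=3 tail=1 count=2
After op 9 (write(10)): arr=[15 10 1 21] head=3 tail=2 count=3
After op 10 (read()): arr=[15 10 1 21] head=0 tail=2 count=2
After op 11 (write(20)): arr=[15 10 20 21] head=0 tail=3 count=3
After op 12 (write(7)): arr=[15 10 20 7] head=0 tail=0 count=4
After op 13 (write(8)): arr=[8 10 20 7] head=1 tail=1 count=4

Answer: 13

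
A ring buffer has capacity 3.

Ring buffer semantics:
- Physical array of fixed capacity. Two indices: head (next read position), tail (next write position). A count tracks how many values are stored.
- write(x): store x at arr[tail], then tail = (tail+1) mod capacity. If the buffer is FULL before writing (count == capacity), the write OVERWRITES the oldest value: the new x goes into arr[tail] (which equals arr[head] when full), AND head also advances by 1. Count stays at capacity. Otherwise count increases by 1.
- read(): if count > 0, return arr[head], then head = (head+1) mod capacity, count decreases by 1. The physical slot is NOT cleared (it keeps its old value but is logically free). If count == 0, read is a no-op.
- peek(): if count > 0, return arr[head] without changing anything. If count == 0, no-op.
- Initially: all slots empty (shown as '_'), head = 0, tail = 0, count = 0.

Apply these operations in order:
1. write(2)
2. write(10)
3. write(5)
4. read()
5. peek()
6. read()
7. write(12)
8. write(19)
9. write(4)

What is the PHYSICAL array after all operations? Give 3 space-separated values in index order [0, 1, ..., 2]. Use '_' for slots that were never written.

After op 1 (write(2)): arr=[2 _ _] head=0 tail=1 count=1
After op 2 (write(10)): arr=[2 10 _] head=0 tail=2 count=2
After op 3 (write(5)): arr=[2 10 5] head=0 tail=0 count=3
After op 4 (read()): arr=[2 10 5] head=1 tail=0 count=2
After op 5 (peek()): arr=[2 10 5] head=1 tail=0 count=2
After op 6 (read()): arr=[2 10 5] head=2 tail=0 count=1
After op 7 (write(12)): arr=[12 10 5] head=2 tail=1 count=2
After op 8 (write(19)): arr=[12 19 5] head=2 tail=2 count=3
After op 9 (write(4)): arr=[12 19 4] head=0 tail=0 count=3

Answer: 12 19 4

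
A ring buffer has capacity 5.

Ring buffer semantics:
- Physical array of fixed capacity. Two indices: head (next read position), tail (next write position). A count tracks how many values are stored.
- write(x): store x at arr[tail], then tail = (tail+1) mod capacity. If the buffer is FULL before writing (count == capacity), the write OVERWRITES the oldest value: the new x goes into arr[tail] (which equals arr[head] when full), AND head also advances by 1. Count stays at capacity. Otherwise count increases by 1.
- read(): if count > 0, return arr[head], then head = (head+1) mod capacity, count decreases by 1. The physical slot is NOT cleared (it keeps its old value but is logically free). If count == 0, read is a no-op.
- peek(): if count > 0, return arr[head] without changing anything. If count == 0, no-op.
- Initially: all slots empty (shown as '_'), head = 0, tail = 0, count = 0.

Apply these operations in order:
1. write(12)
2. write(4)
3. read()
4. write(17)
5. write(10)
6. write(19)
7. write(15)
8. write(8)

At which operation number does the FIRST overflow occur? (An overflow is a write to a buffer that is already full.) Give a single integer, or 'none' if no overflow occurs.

After op 1 (write(12)): arr=[12 _ _ _ _] head=0 tail=1 count=1
After op 2 (write(4)): arr=[12 4 _ _ _] head=0 tail=2 count=2
After op 3 (read()): arr=[12 4 _ _ _] head=1 tail=2 count=1
After op 4 (write(17)): arr=[12 4 17 _ _] head=1 tail=3 count=2
After op 5 (write(10)): arr=[12 4 17 10 _] head=1 tail=4 count=3
After op 6 (write(19)): arr=[12 4 17 10 19] head=1 tail=0 count=4
After op 7 (write(15)): arr=[15 4 17 10 19] head=1 tail=1 count=5
After op 8 (write(8)): arr=[15 8 17 10 19] head=2 tail=2 count=5

Answer: 8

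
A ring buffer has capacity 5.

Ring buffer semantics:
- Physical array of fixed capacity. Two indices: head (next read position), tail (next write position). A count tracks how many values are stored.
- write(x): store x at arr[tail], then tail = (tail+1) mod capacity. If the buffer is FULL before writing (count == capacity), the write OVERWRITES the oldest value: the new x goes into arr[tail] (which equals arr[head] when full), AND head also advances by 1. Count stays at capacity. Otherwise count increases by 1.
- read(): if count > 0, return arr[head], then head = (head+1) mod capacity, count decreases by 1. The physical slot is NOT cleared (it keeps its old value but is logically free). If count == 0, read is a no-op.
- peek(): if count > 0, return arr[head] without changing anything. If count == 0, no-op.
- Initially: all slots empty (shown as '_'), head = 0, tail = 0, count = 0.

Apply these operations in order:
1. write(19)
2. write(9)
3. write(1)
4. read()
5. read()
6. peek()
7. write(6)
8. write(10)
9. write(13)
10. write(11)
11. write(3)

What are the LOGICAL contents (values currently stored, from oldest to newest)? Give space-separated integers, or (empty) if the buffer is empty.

After op 1 (write(19)): arr=[19 _ _ _ _] head=0 tail=1 count=1
After op 2 (write(9)): arr=[19 9 _ _ _] head=0 tail=2 count=2
After op 3 (write(1)): arr=[19 9 1 _ _] head=0 tail=3 count=3
After op 4 (read()): arr=[19 9 1 _ _] head=1 tail=3 count=2
After op 5 (read()): arr=[19 9 1 _ _] head=2 tail=3 count=1
After op 6 (peek()): arr=[19 9 1 _ _] head=2 tail=3 count=1
After op 7 (write(6)): arr=[19 9 1 6 _] head=2 tail=4 count=2
After op 8 (write(10)): arr=[19 9 1 6 10] head=2 tail=0 count=3
After op 9 (write(13)): arr=[13 9 1 6 10] head=2 tail=1 count=4
After op 10 (write(11)): arr=[13 11 1 6 10] head=2 tail=2 count=5
After op 11 (write(3)): arr=[13 11 3 6 10] head=3 tail=3 count=5

Answer: 6 10 13 11 3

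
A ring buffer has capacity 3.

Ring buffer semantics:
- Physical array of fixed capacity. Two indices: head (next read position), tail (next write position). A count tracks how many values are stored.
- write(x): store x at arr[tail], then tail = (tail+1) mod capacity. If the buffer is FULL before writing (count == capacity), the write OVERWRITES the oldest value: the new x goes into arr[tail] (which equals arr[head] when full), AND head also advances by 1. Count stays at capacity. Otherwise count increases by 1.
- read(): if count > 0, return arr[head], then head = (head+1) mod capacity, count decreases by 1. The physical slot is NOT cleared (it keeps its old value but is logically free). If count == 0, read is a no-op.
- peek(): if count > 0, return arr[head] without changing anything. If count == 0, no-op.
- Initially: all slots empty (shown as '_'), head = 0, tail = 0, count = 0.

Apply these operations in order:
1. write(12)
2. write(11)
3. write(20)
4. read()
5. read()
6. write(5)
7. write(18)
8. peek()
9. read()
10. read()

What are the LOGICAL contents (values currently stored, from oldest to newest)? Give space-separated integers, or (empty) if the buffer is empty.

After op 1 (write(12)): arr=[12 _ _] head=0 tail=1 count=1
After op 2 (write(11)): arr=[12 11 _] head=0 tail=2 count=2
After op 3 (write(20)): arr=[12 11 20] head=0 tail=0 count=3
After op 4 (read()): arr=[12 11 20] head=1 tail=0 count=2
After op 5 (read()): arr=[12 11 20] head=2 tail=0 count=1
After op 6 (write(5)): arr=[5 11 20] head=2 tail=1 count=2
After op 7 (write(18)): arr=[5 18 20] head=2 tail=2 count=3
After op 8 (peek()): arr=[5 18 20] head=2 tail=2 count=3
After op 9 (read()): arr=[5 18 20] head=0 tail=2 count=2
After op 10 (read()): arr=[5 18 20] head=1 tail=2 count=1

Answer: 18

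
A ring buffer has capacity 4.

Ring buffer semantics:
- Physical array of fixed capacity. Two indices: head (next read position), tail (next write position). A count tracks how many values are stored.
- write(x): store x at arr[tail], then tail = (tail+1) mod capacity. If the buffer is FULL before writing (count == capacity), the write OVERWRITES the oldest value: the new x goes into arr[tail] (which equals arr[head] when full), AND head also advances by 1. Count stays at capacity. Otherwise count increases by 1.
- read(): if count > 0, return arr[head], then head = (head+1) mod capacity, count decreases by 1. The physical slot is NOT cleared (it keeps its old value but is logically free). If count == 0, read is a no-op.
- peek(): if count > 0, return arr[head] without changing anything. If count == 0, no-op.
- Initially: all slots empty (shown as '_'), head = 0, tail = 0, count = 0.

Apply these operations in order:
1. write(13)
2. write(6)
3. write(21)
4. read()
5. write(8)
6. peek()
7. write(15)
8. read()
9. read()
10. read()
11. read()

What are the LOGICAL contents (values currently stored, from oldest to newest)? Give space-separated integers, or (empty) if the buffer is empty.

After op 1 (write(13)): arr=[13 _ _ _] head=0 tail=1 count=1
After op 2 (write(6)): arr=[13 6 _ _] head=0 tail=2 count=2
After op 3 (write(21)): arr=[13 6 21 _] head=0 tail=3 count=3
After op 4 (read()): arr=[13 6 21 _] head=1 tail=3 count=2
After op 5 (write(8)): arr=[13 6 21 8] head=1 tail=0 count=3
After op 6 (peek()): arr=[13 6 21 8] head=1 tail=0 count=3
After op 7 (write(15)): arr=[15 6 21 8] head=1 tail=1 count=4
After op 8 (read()): arr=[15 6 21 8] head=2 tail=1 count=3
After op 9 (read()): arr=[15 6 21 8] head=3 tail=1 count=2
After op 10 (read()): arr=[15 6 21 8] head=0 tail=1 count=1
After op 11 (read()): arr=[15 6 21 8] head=1 tail=1 count=0

Answer: (empty)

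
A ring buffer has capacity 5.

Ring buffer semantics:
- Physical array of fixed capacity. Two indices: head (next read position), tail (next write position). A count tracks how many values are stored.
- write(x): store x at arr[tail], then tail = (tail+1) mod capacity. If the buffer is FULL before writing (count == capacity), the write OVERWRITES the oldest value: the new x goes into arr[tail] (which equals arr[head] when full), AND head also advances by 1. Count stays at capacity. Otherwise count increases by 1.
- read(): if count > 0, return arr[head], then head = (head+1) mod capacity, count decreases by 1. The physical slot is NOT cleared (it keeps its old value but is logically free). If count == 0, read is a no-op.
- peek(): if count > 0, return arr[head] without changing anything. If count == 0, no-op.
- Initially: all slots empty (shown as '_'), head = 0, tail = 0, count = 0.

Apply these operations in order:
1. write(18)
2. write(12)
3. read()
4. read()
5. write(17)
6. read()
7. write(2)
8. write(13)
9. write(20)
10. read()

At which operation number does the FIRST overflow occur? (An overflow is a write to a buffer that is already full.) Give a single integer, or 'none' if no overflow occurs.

After op 1 (write(18)): arr=[18 _ _ _ _] head=0 tail=1 count=1
After op 2 (write(12)): arr=[18 12 _ _ _] head=0 tail=2 count=2
After op 3 (read()): arr=[18 12 _ _ _] head=1 tail=2 count=1
After op 4 (read()): arr=[18 12 _ _ _] head=2 tail=2 count=0
After op 5 (write(17)): arr=[18 12 17 _ _] head=2 tail=3 count=1
After op 6 (read()): arr=[18 12 17 _ _] head=3 tail=3 count=0
After op 7 (write(2)): arr=[18 12 17 2 _] head=3 tail=4 count=1
After op 8 (write(13)): arr=[18 12 17 2 13] head=3 tail=0 count=2
After op 9 (write(20)): arr=[20 12 17 2 13] head=3 tail=1 count=3
After op 10 (read()): arr=[20 12 17 2 13] head=4 tail=1 count=2

Answer: none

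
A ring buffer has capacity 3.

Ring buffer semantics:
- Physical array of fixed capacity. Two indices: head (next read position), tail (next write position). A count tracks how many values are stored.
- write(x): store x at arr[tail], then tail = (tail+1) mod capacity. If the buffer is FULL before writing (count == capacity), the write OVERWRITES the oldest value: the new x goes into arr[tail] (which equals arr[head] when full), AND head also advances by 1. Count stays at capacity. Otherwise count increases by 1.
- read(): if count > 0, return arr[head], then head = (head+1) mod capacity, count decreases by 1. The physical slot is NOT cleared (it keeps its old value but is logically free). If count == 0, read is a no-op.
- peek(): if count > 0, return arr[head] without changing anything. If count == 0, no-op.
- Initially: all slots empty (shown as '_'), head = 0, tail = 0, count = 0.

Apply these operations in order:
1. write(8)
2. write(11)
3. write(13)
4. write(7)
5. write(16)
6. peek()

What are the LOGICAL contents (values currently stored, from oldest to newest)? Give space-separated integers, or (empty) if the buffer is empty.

Answer: 13 7 16

Derivation:
After op 1 (write(8)): arr=[8 _ _] head=0 tail=1 count=1
After op 2 (write(11)): arr=[8 11 _] head=0 tail=2 count=2
After op 3 (write(13)): arr=[8 11 13] head=0 tail=0 count=3
After op 4 (write(7)): arr=[7 11 13] head=1 tail=1 count=3
After op 5 (write(16)): arr=[7 16 13] head=2 tail=2 count=3
After op 6 (peek()): arr=[7 16 13] head=2 tail=2 count=3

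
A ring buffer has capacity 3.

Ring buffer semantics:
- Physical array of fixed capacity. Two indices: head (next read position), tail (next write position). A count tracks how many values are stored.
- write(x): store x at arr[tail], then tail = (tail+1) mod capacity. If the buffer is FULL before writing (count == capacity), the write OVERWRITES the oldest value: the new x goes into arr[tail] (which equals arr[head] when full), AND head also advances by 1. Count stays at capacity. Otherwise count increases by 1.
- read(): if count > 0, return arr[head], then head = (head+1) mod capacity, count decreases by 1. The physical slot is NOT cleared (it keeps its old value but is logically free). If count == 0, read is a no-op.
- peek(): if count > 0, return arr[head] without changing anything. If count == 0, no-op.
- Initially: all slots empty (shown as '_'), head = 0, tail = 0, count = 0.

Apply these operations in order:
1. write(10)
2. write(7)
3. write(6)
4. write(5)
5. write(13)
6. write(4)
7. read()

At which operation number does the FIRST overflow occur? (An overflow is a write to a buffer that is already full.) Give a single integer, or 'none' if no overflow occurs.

After op 1 (write(10)): arr=[10 _ _] head=0 tail=1 count=1
After op 2 (write(7)): arr=[10 7 _] head=0 tail=2 count=2
After op 3 (write(6)): arr=[10 7 6] head=0 tail=0 count=3
After op 4 (write(5)): arr=[5 7 6] head=1 tail=1 count=3
After op 5 (write(13)): arr=[5 13 6] head=2 tail=2 count=3
After op 6 (write(4)): arr=[5 13 4] head=0 tail=0 count=3
After op 7 (read()): arr=[5 13 4] head=1 tail=0 count=2

Answer: 4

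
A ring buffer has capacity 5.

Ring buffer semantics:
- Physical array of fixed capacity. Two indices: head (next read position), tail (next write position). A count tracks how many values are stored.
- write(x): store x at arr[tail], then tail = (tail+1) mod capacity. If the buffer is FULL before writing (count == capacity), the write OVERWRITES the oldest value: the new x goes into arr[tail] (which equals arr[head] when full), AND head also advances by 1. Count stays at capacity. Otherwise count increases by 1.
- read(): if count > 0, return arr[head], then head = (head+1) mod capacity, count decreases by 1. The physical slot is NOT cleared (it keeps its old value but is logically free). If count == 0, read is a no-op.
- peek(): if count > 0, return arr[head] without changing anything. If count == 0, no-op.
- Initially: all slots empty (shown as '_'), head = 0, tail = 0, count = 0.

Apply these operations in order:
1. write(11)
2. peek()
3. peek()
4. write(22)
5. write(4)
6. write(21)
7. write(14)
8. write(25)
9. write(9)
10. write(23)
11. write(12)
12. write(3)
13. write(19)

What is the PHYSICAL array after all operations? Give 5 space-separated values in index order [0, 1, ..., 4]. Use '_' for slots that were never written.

Answer: 19 9 23 12 3

Derivation:
After op 1 (write(11)): arr=[11 _ _ _ _] head=0 tail=1 count=1
After op 2 (peek()): arr=[11 _ _ _ _] head=0 tail=1 count=1
After op 3 (peek()): arr=[11 _ _ _ _] head=0 tail=1 count=1
After op 4 (write(22)): arr=[11 22 _ _ _] head=0 tail=2 count=2
After op 5 (write(4)): arr=[11 22 4 _ _] head=0 tail=3 count=3
After op 6 (write(21)): arr=[11 22 4 21 _] head=0 tail=4 count=4
After op 7 (write(14)): arr=[11 22 4 21 14] head=0 tail=0 count=5
After op 8 (write(25)): arr=[25 22 4 21 14] head=1 tail=1 count=5
After op 9 (write(9)): arr=[25 9 4 21 14] head=2 tail=2 count=5
After op 10 (write(23)): arr=[25 9 23 21 14] head=3 tail=3 count=5
After op 11 (write(12)): arr=[25 9 23 12 14] head=4 tail=4 count=5
After op 12 (write(3)): arr=[25 9 23 12 3] head=0 tail=0 count=5
After op 13 (write(19)): arr=[19 9 23 12 3] head=1 tail=1 count=5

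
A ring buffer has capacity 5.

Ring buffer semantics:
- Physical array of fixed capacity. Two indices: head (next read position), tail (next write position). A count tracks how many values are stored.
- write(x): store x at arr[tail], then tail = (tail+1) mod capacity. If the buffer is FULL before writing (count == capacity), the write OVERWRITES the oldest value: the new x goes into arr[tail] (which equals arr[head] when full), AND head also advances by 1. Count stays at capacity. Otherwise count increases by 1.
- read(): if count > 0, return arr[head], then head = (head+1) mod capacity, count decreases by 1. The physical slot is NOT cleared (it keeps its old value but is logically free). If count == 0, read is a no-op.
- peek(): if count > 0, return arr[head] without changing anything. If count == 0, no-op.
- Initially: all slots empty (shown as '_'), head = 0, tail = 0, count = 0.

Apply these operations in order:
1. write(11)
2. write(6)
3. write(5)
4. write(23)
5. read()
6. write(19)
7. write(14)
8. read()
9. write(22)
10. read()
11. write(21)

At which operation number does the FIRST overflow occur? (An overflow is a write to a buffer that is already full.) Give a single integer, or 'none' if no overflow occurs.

Answer: none

Derivation:
After op 1 (write(11)): arr=[11 _ _ _ _] head=0 tail=1 count=1
After op 2 (write(6)): arr=[11 6 _ _ _] head=0 tail=2 count=2
After op 3 (write(5)): arr=[11 6 5 _ _] head=0 tail=3 count=3
After op 4 (write(23)): arr=[11 6 5 23 _] head=0 tail=4 count=4
After op 5 (read()): arr=[11 6 5 23 _] head=1 tail=4 count=3
After op 6 (write(19)): arr=[11 6 5 23 19] head=1 tail=0 count=4
After op 7 (write(14)): arr=[14 6 5 23 19] head=1 tail=1 count=5
After op 8 (read()): arr=[14 6 5 23 19] head=2 tail=1 count=4
After op 9 (write(22)): arr=[14 22 5 23 19] head=2 tail=2 count=5
After op 10 (read()): arr=[14 22 5 23 19] head=3 tail=2 count=4
After op 11 (write(21)): arr=[14 22 21 23 19] head=3 tail=3 count=5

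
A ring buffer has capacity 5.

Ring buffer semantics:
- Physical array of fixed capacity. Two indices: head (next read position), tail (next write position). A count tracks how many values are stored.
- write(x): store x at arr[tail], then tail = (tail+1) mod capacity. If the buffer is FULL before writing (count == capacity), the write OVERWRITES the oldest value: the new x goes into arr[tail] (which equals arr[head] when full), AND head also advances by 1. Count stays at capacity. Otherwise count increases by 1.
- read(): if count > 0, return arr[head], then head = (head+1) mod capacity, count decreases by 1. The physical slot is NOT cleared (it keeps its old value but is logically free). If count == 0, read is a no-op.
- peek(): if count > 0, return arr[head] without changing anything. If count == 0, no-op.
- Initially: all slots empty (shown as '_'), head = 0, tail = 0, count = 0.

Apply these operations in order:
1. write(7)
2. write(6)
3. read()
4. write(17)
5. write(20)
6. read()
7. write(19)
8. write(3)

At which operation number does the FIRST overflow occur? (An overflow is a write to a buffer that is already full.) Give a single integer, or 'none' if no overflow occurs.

Answer: none

Derivation:
After op 1 (write(7)): arr=[7 _ _ _ _] head=0 tail=1 count=1
After op 2 (write(6)): arr=[7 6 _ _ _] head=0 tail=2 count=2
After op 3 (read()): arr=[7 6 _ _ _] head=1 tail=2 count=1
After op 4 (write(17)): arr=[7 6 17 _ _] head=1 tail=3 count=2
After op 5 (write(20)): arr=[7 6 17 20 _] head=1 tail=4 count=3
After op 6 (read()): arr=[7 6 17 20 _] head=2 tail=4 count=2
After op 7 (write(19)): arr=[7 6 17 20 19] head=2 tail=0 count=3
After op 8 (write(3)): arr=[3 6 17 20 19] head=2 tail=1 count=4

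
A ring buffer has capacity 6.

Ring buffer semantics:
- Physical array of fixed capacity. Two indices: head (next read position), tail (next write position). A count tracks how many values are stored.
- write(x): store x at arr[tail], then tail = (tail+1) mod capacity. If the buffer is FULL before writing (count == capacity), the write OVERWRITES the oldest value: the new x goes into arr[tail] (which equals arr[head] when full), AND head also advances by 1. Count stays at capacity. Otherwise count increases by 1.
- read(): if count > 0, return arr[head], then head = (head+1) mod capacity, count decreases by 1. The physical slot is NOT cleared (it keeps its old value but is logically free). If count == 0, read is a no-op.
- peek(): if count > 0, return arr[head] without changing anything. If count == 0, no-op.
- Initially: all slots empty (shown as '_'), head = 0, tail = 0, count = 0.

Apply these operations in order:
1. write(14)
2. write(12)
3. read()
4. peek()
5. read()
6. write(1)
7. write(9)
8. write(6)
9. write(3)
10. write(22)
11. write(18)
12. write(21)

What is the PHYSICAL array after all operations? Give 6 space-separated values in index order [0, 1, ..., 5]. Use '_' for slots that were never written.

After op 1 (write(14)): arr=[14 _ _ _ _ _] head=0 tail=1 count=1
After op 2 (write(12)): arr=[14 12 _ _ _ _] head=0 tail=2 count=2
After op 3 (read()): arr=[14 12 _ _ _ _] head=1 tail=2 count=1
After op 4 (peek()): arr=[14 12 _ _ _ _] head=1 tail=2 count=1
After op 5 (read()): arr=[14 12 _ _ _ _] head=2 tail=2 count=0
After op 6 (write(1)): arr=[14 12 1 _ _ _] head=2 tail=3 count=1
After op 7 (write(9)): arr=[14 12 1 9 _ _] head=2 tail=4 count=2
After op 8 (write(6)): arr=[14 12 1 9 6 _] head=2 tail=5 count=3
After op 9 (write(3)): arr=[14 12 1 9 6 3] head=2 tail=0 count=4
After op 10 (write(22)): arr=[22 12 1 9 6 3] head=2 tail=1 count=5
After op 11 (write(18)): arr=[22 18 1 9 6 3] head=2 tail=2 count=6
After op 12 (write(21)): arr=[22 18 21 9 6 3] head=3 tail=3 count=6

Answer: 22 18 21 9 6 3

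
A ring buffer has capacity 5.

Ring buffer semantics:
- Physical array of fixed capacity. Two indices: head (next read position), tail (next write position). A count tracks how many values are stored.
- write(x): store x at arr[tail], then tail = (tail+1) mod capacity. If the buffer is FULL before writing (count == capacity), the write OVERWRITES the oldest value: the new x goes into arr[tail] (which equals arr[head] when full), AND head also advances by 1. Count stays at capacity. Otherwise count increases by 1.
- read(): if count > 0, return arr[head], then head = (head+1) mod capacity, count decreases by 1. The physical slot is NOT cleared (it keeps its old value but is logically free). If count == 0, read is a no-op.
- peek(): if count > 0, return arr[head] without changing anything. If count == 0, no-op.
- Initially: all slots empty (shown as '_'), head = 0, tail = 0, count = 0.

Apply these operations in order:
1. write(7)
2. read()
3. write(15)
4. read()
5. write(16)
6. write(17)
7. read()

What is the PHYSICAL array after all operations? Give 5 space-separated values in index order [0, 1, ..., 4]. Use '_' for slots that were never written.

Answer: 7 15 16 17 _

Derivation:
After op 1 (write(7)): arr=[7 _ _ _ _] head=0 tail=1 count=1
After op 2 (read()): arr=[7 _ _ _ _] head=1 tail=1 count=0
After op 3 (write(15)): arr=[7 15 _ _ _] head=1 tail=2 count=1
After op 4 (read()): arr=[7 15 _ _ _] head=2 tail=2 count=0
After op 5 (write(16)): arr=[7 15 16 _ _] head=2 tail=3 count=1
After op 6 (write(17)): arr=[7 15 16 17 _] head=2 tail=4 count=2
After op 7 (read()): arr=[7 15 16 17 _] head=3 tail=4 count=1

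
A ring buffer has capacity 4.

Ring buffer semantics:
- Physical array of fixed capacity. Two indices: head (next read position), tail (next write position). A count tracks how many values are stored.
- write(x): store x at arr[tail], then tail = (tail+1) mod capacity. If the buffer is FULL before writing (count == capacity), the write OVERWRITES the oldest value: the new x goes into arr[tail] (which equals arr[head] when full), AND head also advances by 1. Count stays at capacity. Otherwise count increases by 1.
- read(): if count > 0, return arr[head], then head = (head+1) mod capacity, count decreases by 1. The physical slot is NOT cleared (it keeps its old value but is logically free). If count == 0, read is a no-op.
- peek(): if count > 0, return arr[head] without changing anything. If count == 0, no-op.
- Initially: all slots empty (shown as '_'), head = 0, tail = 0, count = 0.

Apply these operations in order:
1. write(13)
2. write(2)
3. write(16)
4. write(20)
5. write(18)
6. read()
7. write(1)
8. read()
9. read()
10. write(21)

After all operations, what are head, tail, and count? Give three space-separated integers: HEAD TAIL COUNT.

Answer: 0 3 3

Derivation:
After op 1 (write(13)): arr=[13 _ _ _] head=0 tail=1 count=1
After op 2 (write(2)): arr=[13 2 _ _] head=0 tail=2 count=2
After op 3 (write(16)): arr=[13 2 16 _] head=0 tail=3 count=3
After op 4 (write(20)): arr=[13 2 16 20] head=0 tail=0 count=4
After op 5 (write(18)): arr=[18 2 16 20] head=1 tail=1 count=4
After op 6 (read()): arr=[18 2 16 20] head=2 tail=1 count=3
After op 7 (write(1)): arr=[18 1 16 20] head=2 tail=2 count=4
After op 8 (read()): arr=[18 1 16 20] head=3 tail=2 count=3
After op 9 (read()): arr=[18 1 16 20] head=0 tail=2 count=2
After op 10 (write(21)): arr=[18 1 21 20] head=0 tail=3 count=3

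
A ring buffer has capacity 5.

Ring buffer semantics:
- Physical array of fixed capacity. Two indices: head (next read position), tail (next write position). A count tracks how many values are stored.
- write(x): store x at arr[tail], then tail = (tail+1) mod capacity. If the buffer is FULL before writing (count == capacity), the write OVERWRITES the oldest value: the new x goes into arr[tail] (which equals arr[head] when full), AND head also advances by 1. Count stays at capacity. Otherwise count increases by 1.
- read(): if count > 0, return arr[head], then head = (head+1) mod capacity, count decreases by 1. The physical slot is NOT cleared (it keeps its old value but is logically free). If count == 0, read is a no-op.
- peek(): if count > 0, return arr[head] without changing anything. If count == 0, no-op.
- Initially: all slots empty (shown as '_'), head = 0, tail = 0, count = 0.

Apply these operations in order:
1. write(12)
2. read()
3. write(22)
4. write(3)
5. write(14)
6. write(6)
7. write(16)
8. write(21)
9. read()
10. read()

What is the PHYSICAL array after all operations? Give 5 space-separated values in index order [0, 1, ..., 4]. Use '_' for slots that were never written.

Answer: 16 21 3 14 6

Derivation:
After op 1 (write(12)): arr=[12 _ _ _ _] head=0 tail=1 count=1
After op 2 (read()): arr=[12 _ _ _ _] head=1 tail=1 count=0
After op 3 (write(22)): arr=[12 22 _ _ _] head=1 tail=2 count=1
After op 4 (write(3)): arr=[12 22 3 _ _] head=1 tail=3 count=2
After op 5 (write(14)): arr=[12 22 3 14 _] head=1 tail=4 count=3
After op 6 (write(6)): arr=[12 22 3 14 6] head=1 tail=0 count=4
After op 7 (write(16)): arr=[16 22 3 14 6] head=1 tail=1 count=5
After op 8 (write(21)): arr=[16 21 3 14 6] head=2 tail=2 count=5
After op 9 (read()): arr=[16 21 3 14 6] head=3 tail=2 count=4
After op 10 (read()): arr=[16 21 3 14 6] head=4 tail=2 count=3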